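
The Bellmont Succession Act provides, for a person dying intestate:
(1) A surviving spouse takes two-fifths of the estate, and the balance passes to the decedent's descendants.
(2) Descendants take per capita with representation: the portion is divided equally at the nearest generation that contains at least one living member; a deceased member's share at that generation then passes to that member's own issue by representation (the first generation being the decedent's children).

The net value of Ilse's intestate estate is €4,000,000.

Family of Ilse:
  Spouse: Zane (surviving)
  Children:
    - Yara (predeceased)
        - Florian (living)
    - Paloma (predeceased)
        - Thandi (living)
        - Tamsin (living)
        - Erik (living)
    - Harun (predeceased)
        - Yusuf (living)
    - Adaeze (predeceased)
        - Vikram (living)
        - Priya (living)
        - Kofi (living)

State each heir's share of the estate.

Zane takes two-fifths of €4,000,000 = €1,600,000. The remaining €2,400,000 passes to the descendants.
No child survives, so the initial division is made at the grandchildren's generation.
The descendants' portion (€2,400,000) is divided into 8 shares of €300,000: Florian, Thandi, Tamsin, Erik, Yusuf, Vikram, Priya, and Kofi each take €300,000.

Zane: €1,600,000; Florian: €300,000; Thandi: €300,000; Tamsin: €300,000; Erik: €300,000; Yusuf: €300,000; Vikram: €300,000; Priya: €300,000; Kofi: €300,000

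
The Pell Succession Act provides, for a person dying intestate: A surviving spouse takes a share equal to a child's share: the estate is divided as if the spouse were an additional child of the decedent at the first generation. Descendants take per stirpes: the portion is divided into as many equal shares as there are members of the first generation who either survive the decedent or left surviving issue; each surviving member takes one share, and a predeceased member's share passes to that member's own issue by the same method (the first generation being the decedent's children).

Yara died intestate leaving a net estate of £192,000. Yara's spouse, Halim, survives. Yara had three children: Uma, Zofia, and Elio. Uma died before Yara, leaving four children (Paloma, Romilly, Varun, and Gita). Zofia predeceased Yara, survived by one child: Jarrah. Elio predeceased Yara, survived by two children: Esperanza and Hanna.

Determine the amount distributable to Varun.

The spouse counts as an additional share at the children's level, so there are 4 primary shares of £48,000. Halim takes one such share (£48,000).
The children's combined portion (£144,000) is divided into 3 shares of £48,000: Uma's £48,000 share passes to Uma's issue; Zofia's £48,000 share passes to Zofia's issue; Elio's £48,000 share passes to Elio's issue.
Uma's share (£48,000) is divided into 4 shares of £12,000: Paloma, Romilly, Varun, and Gita each take £12,000.
Zofia's share (£48,000) passes entirely to Jarrah.
Elio's share (£48,000) is divided into 2 shares of £24,000: Esperanza and Hanna each take £24,000.

Varun receives £12,000.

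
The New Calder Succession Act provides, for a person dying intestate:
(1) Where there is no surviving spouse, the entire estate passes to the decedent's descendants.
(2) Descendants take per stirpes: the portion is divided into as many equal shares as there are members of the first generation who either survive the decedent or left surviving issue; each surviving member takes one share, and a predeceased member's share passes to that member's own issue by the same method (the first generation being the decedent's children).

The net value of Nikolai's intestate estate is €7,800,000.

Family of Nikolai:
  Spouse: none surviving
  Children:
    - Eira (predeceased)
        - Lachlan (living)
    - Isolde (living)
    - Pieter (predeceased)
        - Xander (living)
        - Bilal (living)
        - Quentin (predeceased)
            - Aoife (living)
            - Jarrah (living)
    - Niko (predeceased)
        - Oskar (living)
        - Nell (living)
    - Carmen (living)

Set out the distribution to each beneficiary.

The entire €7,800,000 passes to the descendants.
That amount (€7,800,000) is divided into 5 shares of €1,560,000: Isolde and Carmen each take €1,560,000; Eira's €1,560,000 share passes to Eira's issue; Pieter's €1,560,000 share passes to Pieter's issue; Niko's €1,560,000 share passes to Niko's issue.
Eira's share (€1,560,000) passes entirely to Lachlan.
Pieter's share (€1,560,000) is divided into 3 shares of €520,000: Xander and Bilal each take €520,000; Quentin's €520,000 share passes to Quentin's issue.
Quentin's share (€520,000) is divided into 2 shares of €260,000: Aoife and Jarrah each take €260,000.
Niko's share (€1,560,000) is divided into 2 shares of €780,000: Oskar and Nell each take €780,000.

Lachlan: €1,560,000; Isolde: €1,560,000; Xander: €520,000; Bilal: €520,000; Aoife: €260,000; Jarrah: €260,000; Oskar: €780,000; Nell: €780,000; Carmen: €1,560,000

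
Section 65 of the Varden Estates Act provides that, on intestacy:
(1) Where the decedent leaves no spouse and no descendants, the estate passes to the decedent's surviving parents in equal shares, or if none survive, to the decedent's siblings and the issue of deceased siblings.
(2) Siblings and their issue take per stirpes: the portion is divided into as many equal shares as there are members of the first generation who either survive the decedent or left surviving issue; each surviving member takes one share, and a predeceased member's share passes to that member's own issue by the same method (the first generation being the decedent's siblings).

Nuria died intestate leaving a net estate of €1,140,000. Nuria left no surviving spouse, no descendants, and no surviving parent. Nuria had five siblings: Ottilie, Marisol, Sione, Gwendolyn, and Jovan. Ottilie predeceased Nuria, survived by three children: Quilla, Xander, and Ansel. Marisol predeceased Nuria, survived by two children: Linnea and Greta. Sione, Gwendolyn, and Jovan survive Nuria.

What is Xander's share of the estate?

The entire €1,140,000 passes to the siblings and their issue.
That amount (€1,140,000) is divided into 5 shares of €228,000: Sione, Gwendolyn, and Jovan each take €228,000; Ottilie's €228,000 share passes to Ottilie's issue; Marisol's €228,000 share passes to Marisol's issue.
Ottilie's share (€228,000) is divided into 3 shares of €76,000: Quilla, Xander, and Ansel each take €76,000.
Marisol's share (€228,000) is divided into 2 shares of €114,000: Linnea and Greta each take €114,000.

Xander receives €76,000.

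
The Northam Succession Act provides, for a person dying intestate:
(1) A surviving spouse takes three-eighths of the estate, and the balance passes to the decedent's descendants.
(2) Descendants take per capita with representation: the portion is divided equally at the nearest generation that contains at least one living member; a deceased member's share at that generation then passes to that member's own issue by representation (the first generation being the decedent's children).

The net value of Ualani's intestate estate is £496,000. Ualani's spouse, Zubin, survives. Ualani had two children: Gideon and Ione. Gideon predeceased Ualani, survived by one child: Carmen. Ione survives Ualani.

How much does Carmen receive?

Carmen receives £155,000.

Zubin takes three-eighths of £496,000 = £186,000. The remaining £310,000 passes to the descendants.
The descendants' portion (£310,000) is divided into 2 shares of £155,000: Ione takes £155,000; Gideon's £155,000 share passes to Gideon's issue.
Gideon's share (£155,000) passes entirely to Carmen.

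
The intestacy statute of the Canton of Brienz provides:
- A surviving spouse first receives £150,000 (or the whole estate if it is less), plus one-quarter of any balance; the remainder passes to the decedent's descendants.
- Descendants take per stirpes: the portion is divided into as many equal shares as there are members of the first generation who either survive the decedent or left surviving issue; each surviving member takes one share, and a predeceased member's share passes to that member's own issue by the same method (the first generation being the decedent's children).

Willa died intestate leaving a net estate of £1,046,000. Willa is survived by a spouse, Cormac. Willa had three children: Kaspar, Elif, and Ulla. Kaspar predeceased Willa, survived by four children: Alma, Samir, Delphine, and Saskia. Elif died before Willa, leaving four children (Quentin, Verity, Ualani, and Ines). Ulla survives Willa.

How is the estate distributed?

Cormac first takes £150,000, leaving a balance of £896,000. Cormac then takes one-quarter of the balance (£224,000), for a total of £374,000. The remaining £672,000 passes to the descendants.
The descendants' portion (£672,000) is divided into 3 shares of £224,000: Ulla takes £224,000; Kaspar's £224,000 share passes to Kaspar's issue; Elif's £224,000 share passes to Elif's issue.
Kaspar's share (£224,000) is divided into 4 shares of £56,000: Alma, Samir, Delphine, and Saskia each take £56,000.
Elif's share (£224,000) is divided into 4 shares of £56,000: Quentin, Verity, Ualani, and Ines each take £56,000.

Cormac: £374,000; Alma: £56,000; Samir: £56,000; Delphine: £56,000; Saskia: £56,000; Quentin: £56,000; Verity: £56,000; Ualani: £56,000; Ines: £56,000; Ulla: £224,000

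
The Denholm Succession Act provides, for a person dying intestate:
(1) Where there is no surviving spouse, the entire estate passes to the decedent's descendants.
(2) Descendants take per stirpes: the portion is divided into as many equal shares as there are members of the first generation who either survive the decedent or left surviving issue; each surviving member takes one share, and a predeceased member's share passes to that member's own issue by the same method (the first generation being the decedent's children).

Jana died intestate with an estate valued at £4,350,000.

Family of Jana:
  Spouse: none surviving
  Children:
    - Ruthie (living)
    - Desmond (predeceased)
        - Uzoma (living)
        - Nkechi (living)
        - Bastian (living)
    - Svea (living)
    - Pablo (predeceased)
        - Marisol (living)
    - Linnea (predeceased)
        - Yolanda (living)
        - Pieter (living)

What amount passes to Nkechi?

The entire £4,350,000 passes to the descendants.
That amount (£4,350,000) is divided into 5 shares of £870,000: Ruthie and Svea each take £870,000; Desmond's £870,000 share passes to Desmond's issue; Pablo's £870,000 share passes to Pablo's issue; Linnea's £870,000 share passes to Linnea's issue.
Desmond's share (£870,000) is divided into 3 shares of £290,000: Uzoma, Nkechi, and Bastian each take £290,000.
Pablo's share (£870,000) passes entirely to Marisol.
Linnea's share (£870,000) is divided into 2 shares of £435,000: Yolanda and Pieter each take £435,000.

Nkechi receives £290,000.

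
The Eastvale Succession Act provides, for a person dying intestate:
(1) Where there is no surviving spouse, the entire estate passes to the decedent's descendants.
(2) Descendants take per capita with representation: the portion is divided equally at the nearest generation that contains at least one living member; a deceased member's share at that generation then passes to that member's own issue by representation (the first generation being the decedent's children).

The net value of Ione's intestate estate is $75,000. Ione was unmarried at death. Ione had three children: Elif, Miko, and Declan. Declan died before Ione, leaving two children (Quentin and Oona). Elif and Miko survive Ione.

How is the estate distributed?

Elif: $25,000; Miko: $25,000; Quentin: $12,500; Oona: $12,500

The entire $75,000 passes to the descendants.
That amount ($75,000) is divided into 3 shares of $25,000: Elif and Miko each take $25,000; Declan's $25,000 share passes to Declan's issue.
Declan's share ($25,000) is divided into 2 shares of $12,500: Quentin and Oona each take $12,500.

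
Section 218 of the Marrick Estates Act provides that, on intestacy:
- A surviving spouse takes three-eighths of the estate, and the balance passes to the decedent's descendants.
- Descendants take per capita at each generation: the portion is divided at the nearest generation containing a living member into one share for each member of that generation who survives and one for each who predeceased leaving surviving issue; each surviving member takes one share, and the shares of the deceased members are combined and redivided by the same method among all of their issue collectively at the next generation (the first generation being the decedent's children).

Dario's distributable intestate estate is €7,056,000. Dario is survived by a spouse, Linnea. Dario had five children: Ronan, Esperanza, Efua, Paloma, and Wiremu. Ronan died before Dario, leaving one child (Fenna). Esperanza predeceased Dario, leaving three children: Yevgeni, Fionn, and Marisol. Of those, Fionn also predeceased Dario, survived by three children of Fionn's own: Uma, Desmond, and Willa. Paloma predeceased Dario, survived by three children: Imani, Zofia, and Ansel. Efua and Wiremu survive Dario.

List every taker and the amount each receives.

Linnea takes three-eighths of €7,056,000 = €2,646,000. The remaining €4,410,000 passes to the descendants.
The descendants' portion (€4,410,000) is divided at the children's generation into 5 shares of €882,000. Efua and Wiremu each take €882,000. The 3 shares of the deceased (Ronan, Esperanza, and Paloma) are combined into a pool of €2,646,000.
That pool (€2,646,000) is divided at the grandchildren's generation into 7 shares of €378,000. Fenna, Yevgeni, Marisol, Imani, Zofia, and Ansel each take €378,000. The remaining share for the deceased Fionn (€378,000) is carried to the next generation.
That pool (€378,000) is divided at the great-grandchildren's generation equally among Uma, Desmond, and Willa: €126,000 each.

Linnea: €2,646,000; Fenna: €378,000; Yevgeni: €378,000; Uma: €126,000; Desmond: €126,000; Willa: €126,000; Marisol: €378,000; Efua: €882,000; Imani: €378,000; Zofia: €378,000; Ansel: €378,000; Wiremu: €882,000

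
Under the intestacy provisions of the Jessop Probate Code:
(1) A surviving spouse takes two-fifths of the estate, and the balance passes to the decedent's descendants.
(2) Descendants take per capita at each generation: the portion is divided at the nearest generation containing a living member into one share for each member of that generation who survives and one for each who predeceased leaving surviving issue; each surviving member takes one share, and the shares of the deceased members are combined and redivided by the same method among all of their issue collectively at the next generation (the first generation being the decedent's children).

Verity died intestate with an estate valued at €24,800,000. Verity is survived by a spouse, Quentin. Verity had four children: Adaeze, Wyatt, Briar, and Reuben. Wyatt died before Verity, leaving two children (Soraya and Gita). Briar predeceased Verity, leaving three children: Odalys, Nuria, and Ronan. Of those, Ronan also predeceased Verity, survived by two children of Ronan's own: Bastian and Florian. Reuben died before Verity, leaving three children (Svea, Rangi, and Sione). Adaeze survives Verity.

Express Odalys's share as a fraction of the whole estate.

Quentin takes two-fifths of €24,800,000 = €9,920,000. The remaining €14,880,000 passes to the descendants.
The descendants' portion (€14,880,000) is divided at the children's generation into 4 shares of €3,720,000. Adaeze takes €3,720,000. The 3 shares of the deceased (Wyatt, Briar, and Reuben) are combined into a pool of €11,160,000.
That pool (€11,160,000) is divided at the grandchildren's generation into 8 shares of €1,395,000. Soraya, Gita, Odalys, Nuria, Svea, Rangi, and Sione each take €1,395,000. The remaining share for the deceased Ronan (€1,395,000) is carried to the next generation.
That pool (€1,395,000) is divided at the great-grandchildren's generation equally among Bastian and Florian: €697,500 each.

Odalys receives 9/160 of the estate.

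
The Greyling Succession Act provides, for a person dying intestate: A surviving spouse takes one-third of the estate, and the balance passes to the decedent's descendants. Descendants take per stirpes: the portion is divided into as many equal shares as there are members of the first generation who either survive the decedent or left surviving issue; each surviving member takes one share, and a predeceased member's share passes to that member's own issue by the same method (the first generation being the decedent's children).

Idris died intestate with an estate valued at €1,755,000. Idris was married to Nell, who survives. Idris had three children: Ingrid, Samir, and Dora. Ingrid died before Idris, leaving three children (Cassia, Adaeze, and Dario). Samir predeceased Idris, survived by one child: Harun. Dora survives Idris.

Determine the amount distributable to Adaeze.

Nell takes one-third of €1,755,000 = €585,000. The remaining €1,170,000 passes to the descendants.
The descendants' portion (€1,170,000) is divided into 3 shares of €390,000: Dora takes €390,000; Ingrid's €390,000 share passes to Ingrid's issue; Samir's €390,000 share passes to Samir's issue.
Ingrid's share (€390,000) is divided into 3 shares of €130,000: Cassia, Adaeze, and Dario each take €130,000.
Samir's share (€390,000) passes entirely to Harun.

Adaeze receives €130,000.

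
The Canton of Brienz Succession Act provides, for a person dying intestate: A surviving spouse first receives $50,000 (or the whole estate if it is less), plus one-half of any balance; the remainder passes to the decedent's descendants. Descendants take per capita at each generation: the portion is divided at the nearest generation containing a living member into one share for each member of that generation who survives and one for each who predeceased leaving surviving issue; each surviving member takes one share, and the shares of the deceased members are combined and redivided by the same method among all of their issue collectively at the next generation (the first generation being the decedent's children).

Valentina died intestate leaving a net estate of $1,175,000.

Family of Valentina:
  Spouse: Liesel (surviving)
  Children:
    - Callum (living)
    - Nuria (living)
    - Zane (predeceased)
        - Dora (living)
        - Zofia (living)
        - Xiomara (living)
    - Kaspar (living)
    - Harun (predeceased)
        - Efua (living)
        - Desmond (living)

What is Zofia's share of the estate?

Liesel first takes $50,000, leaving a balance of $1,125,000. Liesel then takes one-half of the balance ($562,500), for a total of $612,500. The remaining $562,500 passes to the descendants.
The descendants' portion ($562,500) is divided at the children's generation into 5 shares of $112,500. Callum, Nuria, and Kaspar each take $112,500. The 2 shares of the deceased (Zane and Harun) are combined into a pool of $225,000.
That pool ($225,000) is divided at the grandchildren's generation equally among Dora, Zofia, Xiomara, Efua, and Desmond: $45,000 each.

Zofia receives $45,000.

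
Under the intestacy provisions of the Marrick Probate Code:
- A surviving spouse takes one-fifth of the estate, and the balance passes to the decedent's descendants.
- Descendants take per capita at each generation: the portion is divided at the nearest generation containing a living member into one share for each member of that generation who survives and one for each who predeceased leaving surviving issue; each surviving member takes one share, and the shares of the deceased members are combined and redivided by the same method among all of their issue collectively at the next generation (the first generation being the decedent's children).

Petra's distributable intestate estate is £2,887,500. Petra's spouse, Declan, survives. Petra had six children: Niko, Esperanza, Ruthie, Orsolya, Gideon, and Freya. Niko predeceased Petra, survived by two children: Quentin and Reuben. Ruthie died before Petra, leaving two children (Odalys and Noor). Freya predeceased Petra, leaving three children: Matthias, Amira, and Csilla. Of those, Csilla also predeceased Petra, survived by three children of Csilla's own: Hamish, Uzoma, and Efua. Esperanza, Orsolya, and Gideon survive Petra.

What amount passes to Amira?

Declan takes one-fifth of £2,887,500 = £577,500. The remaining £2,310,000 passes to the descendants.
The descendants' portion (£2,310,000) is divided at the children's generation into 6 shares of £385,000. Esperanza, Orsolya, and Gideon each take £385,000. The 3 shares of the deceased (Niko, Ruthie, and Freya) are combined into a pool of £1,155,000.
That pool (£1,155,000) is divided at the grandchildren's generation into 7 shares of £165,000. Quentin, Reuben, Odalys, Noor, Matthias, and Amira each take £165,000. The remaining share for the deceased Csilla (£165,000) is carried to the next generation.
That pool (£165,000) is divided at the great-grandchildren's generation equally among Hamish, Uzoma, and Efua: £55,000 each.

Amira receives £165,000.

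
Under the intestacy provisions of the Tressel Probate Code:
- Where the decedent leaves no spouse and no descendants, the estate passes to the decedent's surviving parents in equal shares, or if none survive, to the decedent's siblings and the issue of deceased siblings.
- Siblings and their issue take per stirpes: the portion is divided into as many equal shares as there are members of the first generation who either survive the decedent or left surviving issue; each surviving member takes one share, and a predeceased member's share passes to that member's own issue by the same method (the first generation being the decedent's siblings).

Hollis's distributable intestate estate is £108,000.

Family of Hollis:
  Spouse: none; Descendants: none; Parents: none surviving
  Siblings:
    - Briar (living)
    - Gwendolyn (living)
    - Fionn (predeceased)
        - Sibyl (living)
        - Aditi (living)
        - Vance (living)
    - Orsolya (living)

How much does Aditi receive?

Aditi receives £9,000.

The entire £108,000 passes to the siblings and their issue.
That amount (£108,000) is divided into 4 shares of £27,000: Briar, Gwendolyn, and Orsolya each take £27,000; Fionn's £27,000 share passes to Fionn's issue.
Fionn's share (£27,000) is divided into 3 shares of £9,000: Sibyl, Aditi, and Vance each take £9,000.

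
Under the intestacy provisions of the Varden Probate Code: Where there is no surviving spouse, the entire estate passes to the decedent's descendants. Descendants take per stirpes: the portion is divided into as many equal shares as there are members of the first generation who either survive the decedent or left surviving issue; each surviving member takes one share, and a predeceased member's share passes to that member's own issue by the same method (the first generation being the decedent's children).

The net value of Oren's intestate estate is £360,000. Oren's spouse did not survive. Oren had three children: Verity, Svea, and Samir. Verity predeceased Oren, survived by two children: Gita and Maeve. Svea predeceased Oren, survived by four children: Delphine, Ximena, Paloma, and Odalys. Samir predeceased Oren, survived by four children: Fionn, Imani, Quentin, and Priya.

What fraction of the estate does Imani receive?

The entire £360,000 passes to the descendants.
That amount (£360,000) is divided into 3 shares of £120,000: Verity's £120,000 share passes to Verity's issue; Svea's £120,000 share passes to Svea's issue; Samir's £120,000 share passes to Samir's issue.
Verity's share (£120,000) is divided into 2 shares of £60,000: Gita and Maeve each take £60,000.
Svea's share (£120,000) is divided into 4 shares of £30,000: Delphine, Ximena, Paloma, and Odalys each take £30,000.
Samir's share (£120,000) is divided into 4 shares of £30,000: Fionn, Imani, Quentin, and Priya each take £30,000.

Imani receives 1/12 of the estate.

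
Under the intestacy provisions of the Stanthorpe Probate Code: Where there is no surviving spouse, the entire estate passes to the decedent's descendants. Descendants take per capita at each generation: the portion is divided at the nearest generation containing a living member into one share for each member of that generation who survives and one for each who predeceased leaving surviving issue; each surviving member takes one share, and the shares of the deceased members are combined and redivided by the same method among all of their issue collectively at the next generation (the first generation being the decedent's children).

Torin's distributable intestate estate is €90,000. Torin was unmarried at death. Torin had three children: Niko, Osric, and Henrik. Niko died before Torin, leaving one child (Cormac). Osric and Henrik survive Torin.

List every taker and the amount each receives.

Cormac: €30,000; Osric: €30,000; Henrik: €30,000

The entire €90,000 passes to the descendants.
That amount (€90,000) is divided at the children's generation into 3 shares of €30,000. Osric and Henrik each take €30,000. The remaining share for the deceased Niko (€30,000) is carried to the next generation.
That pool (€30,000) passes entirely to Cormac, the sole taker at the grandchildren's generation.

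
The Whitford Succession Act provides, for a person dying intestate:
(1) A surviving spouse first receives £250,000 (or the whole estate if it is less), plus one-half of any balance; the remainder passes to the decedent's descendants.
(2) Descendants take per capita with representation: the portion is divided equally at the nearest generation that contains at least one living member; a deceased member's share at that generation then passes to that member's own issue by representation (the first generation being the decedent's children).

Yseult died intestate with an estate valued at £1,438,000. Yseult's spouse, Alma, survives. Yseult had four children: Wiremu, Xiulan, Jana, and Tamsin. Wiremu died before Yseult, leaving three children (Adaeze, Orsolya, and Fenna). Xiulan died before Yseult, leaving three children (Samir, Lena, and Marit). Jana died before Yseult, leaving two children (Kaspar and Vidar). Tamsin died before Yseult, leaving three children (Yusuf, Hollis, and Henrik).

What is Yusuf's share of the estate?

Yusuf receives £54,000.

Alma first takes £250,000, leaving a balance of £1,188,000. Alma then takes one-half of the balance (£594,000), for a total of £844,000. The remaining £594,000 passes to the descendants.
No child survives, so the initial division is made at the grandchildren's generation.
The descendants' portion (£594,000) is divided into 11 shares of £54,000: Adaeze, Orsolya, Fenna, Samir, Lena, Marit, Kaspar, Vidar, Yusuf, Hollis, and Henrik each take £54,000.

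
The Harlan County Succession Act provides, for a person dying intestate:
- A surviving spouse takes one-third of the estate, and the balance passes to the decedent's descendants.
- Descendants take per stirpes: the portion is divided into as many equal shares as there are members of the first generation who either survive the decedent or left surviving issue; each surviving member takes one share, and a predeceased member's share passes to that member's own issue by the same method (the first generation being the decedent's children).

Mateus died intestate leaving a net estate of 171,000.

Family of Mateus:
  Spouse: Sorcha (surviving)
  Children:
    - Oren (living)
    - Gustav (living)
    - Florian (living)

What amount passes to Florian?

Florian receives 38,000.

Sorcha takes one-third of 171,000 = 57,000. The remaining 114,000 passes to the descendants.
The descendants' portion (114,000) is divided into 3 shares of 38,000: Oren, Gustav, and Florian each take 38,000.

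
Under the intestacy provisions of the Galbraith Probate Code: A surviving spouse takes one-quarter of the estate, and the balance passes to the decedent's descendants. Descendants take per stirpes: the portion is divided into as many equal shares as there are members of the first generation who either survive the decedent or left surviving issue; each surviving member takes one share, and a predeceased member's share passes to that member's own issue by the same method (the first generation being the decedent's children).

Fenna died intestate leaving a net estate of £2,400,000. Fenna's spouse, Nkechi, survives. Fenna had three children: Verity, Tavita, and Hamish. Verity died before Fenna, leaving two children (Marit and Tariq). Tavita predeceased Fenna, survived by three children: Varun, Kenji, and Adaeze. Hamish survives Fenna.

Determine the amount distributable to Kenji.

Nkechi takes one-quarter of £2,400,000 = £600,000. The remaining £1,800,000 passes to the descendants.
The descendants' portion (£1,800,000) is divided into 3 shares of £600,000: Hamish takes £600,000; Verity's £600,000 share passes to Verity's issue; Tavita's £600,000 share passes to Tavita's issue.
Verity's share (£600,000) is divided into 2 shares of £300,000: Marit and Tariq each take £300,000.
Tavita's share (£600,000) is divided into 3 shares of £200,000: Varun, Kenji, and Adaeze each take £200,000.

Kenji receives £200,000.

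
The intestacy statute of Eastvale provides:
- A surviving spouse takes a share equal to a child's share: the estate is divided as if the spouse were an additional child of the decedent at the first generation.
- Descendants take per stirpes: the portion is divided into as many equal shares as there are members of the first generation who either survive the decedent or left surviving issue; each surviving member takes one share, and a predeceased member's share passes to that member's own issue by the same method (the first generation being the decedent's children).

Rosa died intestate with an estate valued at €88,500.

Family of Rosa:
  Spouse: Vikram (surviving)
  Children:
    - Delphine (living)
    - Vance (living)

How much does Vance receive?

The spouse counts as an additional share at the children's level, so there are 3 primary shares of €29,500. Vikram takes one such share (€29,500).
The children's combined portion (€59,000) is divided into 2 shares of €29,500: Delphine and Vance each take €29,500.

Vance receives €29,500.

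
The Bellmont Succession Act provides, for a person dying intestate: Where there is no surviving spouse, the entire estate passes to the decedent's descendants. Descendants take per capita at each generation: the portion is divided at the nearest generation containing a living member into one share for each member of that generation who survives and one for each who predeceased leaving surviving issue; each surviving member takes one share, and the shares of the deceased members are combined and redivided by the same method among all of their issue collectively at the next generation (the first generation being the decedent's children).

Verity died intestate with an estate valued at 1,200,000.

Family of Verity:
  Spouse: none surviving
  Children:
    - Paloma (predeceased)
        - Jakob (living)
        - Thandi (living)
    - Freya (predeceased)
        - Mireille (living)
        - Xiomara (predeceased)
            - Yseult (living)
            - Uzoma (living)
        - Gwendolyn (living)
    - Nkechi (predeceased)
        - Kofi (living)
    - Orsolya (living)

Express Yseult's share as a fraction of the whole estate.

The entire 1,200,000 passes to the descendants.
That amount (1,200,000) is divided at the children's generation into 4 shares of 300,000. Orsolya takes 300,000. The 3 shares of the deceased (Paloma, Freya, and Nkechi) are combined into a pool of 900,000.
That pool (900,000) is divided at the grandchildren's generation into 6 shares of 150,000. Jakob, Thandi, Mireille, Gwendolyn, and Kofi each take 150,000. The remaining share for the deceased Xiomara (150,000) is carried to the next generation.
That pool (150,000) is divided at the great-grandchildren's generation equally among Yseult and Uzoma: 75,000 each.

Yseult receives 1/16 of the estate.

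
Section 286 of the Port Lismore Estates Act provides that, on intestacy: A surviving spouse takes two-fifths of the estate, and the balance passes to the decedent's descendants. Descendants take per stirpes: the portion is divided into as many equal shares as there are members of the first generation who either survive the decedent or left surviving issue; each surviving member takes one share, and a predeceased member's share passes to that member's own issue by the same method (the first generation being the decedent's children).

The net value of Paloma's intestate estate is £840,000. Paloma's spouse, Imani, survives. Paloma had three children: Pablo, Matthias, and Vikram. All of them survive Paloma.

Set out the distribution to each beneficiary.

Imani: £336,000; Pablo: £168,000; Matthias: £168,000; Vikram: £168,000

Imani takes two-fifths of £840,000 = £336,000. The remaining £504,000 passes to the descendants.
The descendants' portion (£504,000) is divided into 3 shares of £168,000: Pablo, Matthias, and Vikram each take £168,000.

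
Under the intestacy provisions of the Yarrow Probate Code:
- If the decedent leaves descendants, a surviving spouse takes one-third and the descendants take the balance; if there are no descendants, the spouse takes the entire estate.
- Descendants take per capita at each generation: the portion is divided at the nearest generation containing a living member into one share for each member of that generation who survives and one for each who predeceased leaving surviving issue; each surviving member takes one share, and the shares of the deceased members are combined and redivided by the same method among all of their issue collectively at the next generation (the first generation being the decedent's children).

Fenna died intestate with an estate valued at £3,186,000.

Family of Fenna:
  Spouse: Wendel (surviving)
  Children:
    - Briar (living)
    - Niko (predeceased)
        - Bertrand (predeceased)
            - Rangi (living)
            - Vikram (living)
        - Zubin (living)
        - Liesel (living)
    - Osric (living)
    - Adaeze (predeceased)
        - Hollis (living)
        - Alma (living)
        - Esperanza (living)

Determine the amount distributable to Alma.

Wendel takes one-third of £3,186,000 = £1,062,000. The remaining £2,124,000 passes to the descendants.
The descendants' portion (£2,124,000) is divided at the children's generation into 4 shares of £531,000. Briar and Osric each take £531,000. The 2 shares of the deceased (Niko and Adaeze) are combined into a pool of £1,062,000.
That pool (£1,062,000) is divided at the grandchildren's generation into 6 shares of £177,000. Zubin, Liesel, Hollis, Alma, and Esperanza each take £177,000. The remaining share for the deceased Bertrand (£177,000) is carried to the next generation.
That pool (£177,000) is divided at the great-grandchildren's generation equally among Rangi and Vikram: £88,500 each.

Alma receives £177,000.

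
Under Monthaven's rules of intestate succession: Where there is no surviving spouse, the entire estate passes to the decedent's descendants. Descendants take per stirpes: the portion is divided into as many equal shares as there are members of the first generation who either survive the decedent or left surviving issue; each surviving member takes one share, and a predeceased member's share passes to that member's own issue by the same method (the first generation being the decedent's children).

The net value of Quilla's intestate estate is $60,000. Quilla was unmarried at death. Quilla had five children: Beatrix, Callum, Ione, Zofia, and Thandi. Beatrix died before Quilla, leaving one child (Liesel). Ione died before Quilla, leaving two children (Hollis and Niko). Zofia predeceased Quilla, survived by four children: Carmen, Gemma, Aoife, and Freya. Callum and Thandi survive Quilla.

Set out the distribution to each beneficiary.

The entire $60,000 passes to the descendants.
That amount ($60,000) is divided into 5 shares of $12,000: Callum and Thandi each take $12,000; Beatrix's $12,000 share passes to Beatrix's issue; Ione's $12,000 share passes to Ione's issue; Zofia's $12,000 share passes to Zofia's issue.
Beatrix's share ($12,000) passes entirely to Liesel.
Ione's share ($12,000) is divided into 2 shares of $6,000: Hollis and Niko each take $6,000.
Zofia's share ($12,000) is divided into 4 shares of $3,000: Carmen, Gemma, Aoife, and Freya each take $3,000.

Liesel: $12,000; Callum: $12,000; Hollis: $6,000; Niko: $6,000; Carmen: $3,000; Gemma: $3,000; Aoife: $3,000; Freya: $3,000; Thandi: $12,000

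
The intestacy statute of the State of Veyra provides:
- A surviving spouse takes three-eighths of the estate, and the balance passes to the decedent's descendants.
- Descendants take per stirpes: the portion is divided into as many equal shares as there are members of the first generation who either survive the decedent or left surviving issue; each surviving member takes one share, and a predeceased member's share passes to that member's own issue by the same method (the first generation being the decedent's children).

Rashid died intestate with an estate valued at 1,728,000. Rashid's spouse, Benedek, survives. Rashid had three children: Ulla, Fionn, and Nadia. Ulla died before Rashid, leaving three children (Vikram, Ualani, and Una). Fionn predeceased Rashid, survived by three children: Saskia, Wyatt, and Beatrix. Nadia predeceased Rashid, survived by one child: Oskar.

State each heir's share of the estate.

Benedek: 648,000; Vikram: 120,000; Ualani: 120,000; Una: 120,000; Saskia: 120,000; Wyatt: 120,000; Beatrix: 120,000; Oskar: 360,000

Benedek takes three-eighths of 1,728,000 = 648,000. The remaining 1,080,000 passes to the descendants.
The descendants' portion (1,080,000) is divided into 3 shares of 360,000: Ulla's 360,000 share passes to Ulla's issue; Fionn's 360,000 share passes to Fionn's issue; Nadia's 360,000 share passes to Nadia's issue.
Ulla's share (360,000) is divided into 3 shares of 120,000: Vikram, Ualani, and Una each take 120,000.
Fionn's share (360,000) is divided into 3 shares of 120,000: Saskia, Wyatt, and Beatrix each take 120,000.
Nadia's share (360,000) passes entirely to Oskar.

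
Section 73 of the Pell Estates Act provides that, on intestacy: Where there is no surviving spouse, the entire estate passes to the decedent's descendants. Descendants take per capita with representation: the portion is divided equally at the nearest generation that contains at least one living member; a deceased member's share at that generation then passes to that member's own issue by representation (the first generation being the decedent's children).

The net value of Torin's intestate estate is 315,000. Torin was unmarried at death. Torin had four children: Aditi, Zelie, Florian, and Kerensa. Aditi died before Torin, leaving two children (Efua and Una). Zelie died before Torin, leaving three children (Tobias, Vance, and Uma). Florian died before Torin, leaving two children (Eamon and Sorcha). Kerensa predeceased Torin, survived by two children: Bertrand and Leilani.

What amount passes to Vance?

The entire 315,000 passes to the descendants.
No child survives, so the initial division is made at the grandchildren's generation.
That amount (315,000) is divided into 9 shares of 35,000: Efua, Una, Tobias, Vance, Uma, Eamon, Sorcha, Bertrand, and Leilani each take 35,000.

Vance receives 35,000.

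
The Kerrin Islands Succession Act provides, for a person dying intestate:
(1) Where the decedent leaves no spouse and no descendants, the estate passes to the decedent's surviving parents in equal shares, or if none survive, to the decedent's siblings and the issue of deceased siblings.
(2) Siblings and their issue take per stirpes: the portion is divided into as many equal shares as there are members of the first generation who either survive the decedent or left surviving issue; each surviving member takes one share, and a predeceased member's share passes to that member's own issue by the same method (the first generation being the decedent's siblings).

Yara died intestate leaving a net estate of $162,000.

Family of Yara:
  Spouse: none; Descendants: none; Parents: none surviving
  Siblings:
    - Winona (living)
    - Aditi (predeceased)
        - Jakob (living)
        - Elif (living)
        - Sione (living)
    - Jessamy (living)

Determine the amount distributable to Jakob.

Jakob receives $18,000.

The entire $162,000 passes to the siblings and their issue.
That amount ($162,000) is divided into 3 shares of $54,000: Winona and Jessamy each take $54,000; Aditi's $54,000 share passes to Aditi's issue.
Aditi's share ($54,000) is divided into 3 shares of $18,000: Jakob, Elif, and Sione each take $18,000.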